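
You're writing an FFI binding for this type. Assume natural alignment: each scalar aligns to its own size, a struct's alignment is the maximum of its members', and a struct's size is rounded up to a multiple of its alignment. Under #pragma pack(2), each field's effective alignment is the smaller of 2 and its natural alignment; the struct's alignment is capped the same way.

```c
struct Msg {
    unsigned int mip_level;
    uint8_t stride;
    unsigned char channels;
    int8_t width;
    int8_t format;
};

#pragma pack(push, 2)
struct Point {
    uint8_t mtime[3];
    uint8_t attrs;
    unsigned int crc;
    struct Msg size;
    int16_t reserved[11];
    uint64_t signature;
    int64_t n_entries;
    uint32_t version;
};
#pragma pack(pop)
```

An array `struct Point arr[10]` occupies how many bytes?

580

Msg: mip_level at 0 (size 4, align 4) → ends 4; stride at 4 (size 1, align 1) → ends 5; channels at 5 (size 1, align 1) → ends 6; width at 6 (size 1, align 1) → ends 7; format at 7 (size 1, align 1) → ends 8; total 8 bytes, alignment 4
mtime at 0 (size 3, align 1) → ends 3
attrs at 3 (size 1, align 1) → ends 4
crc at 4 (size 4, align 2) → ends 8
size at 8 (size 8, align 2) → ends 16
reserved at 16 (size 22, align 2) → ends 38
signature at 38 (size 8, align 2) → ends 46
n_entries at 46 (size 8, align 2) → ends 54
version at 54 (size 4, align 2) → ends 58
total 58 bytes, alignment 2
array of 10: 10 × 58 = 580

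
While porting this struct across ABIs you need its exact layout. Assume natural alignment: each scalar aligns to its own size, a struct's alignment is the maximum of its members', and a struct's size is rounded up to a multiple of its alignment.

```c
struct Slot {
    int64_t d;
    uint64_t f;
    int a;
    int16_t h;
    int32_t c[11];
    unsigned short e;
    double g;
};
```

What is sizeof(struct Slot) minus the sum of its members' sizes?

0..8  d  (8B, 8-aligned)
8..16  f  (8B, 8-aligned)
16..20  a  (4B, 4-aligned)
20..22  h  (2B, 2-aligned)
22..24  -- padding (2B)
24..68  c  (44B, 4-aligned)
68..70  e  (2B, 2-aligned)
70..72  -- padding (2B)
72..80  g  (8B, 8-aligned)
sizeof = 80, alignof = 8
data bytes 76, size 80 → padding 4

4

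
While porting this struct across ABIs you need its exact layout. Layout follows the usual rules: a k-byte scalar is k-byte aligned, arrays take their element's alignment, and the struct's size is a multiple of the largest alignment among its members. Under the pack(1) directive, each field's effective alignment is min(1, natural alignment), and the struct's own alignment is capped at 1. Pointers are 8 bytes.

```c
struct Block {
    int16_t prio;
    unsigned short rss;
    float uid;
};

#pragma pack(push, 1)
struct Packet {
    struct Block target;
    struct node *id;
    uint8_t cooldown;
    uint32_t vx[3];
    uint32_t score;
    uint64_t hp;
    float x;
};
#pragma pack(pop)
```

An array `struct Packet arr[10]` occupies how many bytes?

Block: prio at 0 (size 2, align 2) → ends 2; rss at 2 (size 2, align 2) → ends 4; uid at 4 (size 4, align 4) → ends 8; total 8 bytes, alignment 4
target at 0 (size 8, align 1) → ends 8
id at 8 (size 8, align 1) → ends 16
cooldown at 16 (size 1, align 1) → ends 17
vx at 17 (size 12, align 1) → ends 29
score at 29 (size 4, align 1) → ends 33
hp at 33 (size 8, align 1) → ends 41
x at 41 (size 4, align 1) → ends 45
total 45 bytes, alignment 1
array of 10: 10 × 45 = 450

450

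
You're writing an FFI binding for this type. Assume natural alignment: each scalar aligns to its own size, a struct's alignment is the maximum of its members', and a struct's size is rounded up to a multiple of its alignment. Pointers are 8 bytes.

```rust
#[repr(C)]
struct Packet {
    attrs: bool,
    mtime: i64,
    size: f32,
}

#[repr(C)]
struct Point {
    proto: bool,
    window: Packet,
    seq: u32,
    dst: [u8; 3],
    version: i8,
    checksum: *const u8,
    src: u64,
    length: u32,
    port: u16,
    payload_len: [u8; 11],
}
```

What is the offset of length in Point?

Packet: @0: attrs [1B, align 1] → 1; +7 pad (align 8); @8: mtime [8B, align 8] → 16; @16: size [4B, align 4] → 20; +4 tail pad (align 8); size 24, align 8
@0: proto [1B, align 1] → 1
+7 pad (align 8)
@8: window [24B, align 8] → 32
@32: seq [4B, align 4] → 36
@36: dst [3B, align 1] → 39
@39: version [1B, align 1] → 40
@40: checksum [8B, align 8] → 48
@48: src [8B, align 8] → 56
@56: length [4B, align 4] → 60

56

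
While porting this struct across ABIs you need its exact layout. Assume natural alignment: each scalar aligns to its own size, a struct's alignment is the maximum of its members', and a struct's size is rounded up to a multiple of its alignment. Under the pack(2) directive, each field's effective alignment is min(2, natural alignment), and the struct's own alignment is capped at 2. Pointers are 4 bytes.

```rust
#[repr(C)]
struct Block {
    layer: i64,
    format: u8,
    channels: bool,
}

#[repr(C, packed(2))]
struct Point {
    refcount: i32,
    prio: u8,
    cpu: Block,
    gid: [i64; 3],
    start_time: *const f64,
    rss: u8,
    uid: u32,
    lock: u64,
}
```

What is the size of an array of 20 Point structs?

1280

Block: @0: layer [8B, align 8] → 8; @8: format [1B, align 1] → 9; @9: channels [1B, align 1] → 10; +6 tail pad (align 8); size 16, align 8
@0: refcount [4B, align 2] → 4
@4: prio [1B, align 1] → 5
+1 pad (align 2)
@6: cpu [16B, align 2] → 22
@22: gid [24B, align 2] → 46
@46: start_time [4B, align 2] → 50
@50: rss [1B, align 1] → 51
+1 pad (align 2)
@52: uid [4B, align 2] → 56
@56: lock [8B, align 2] → 64
size 64, align 2
array of 20: 20 × 64 = 1280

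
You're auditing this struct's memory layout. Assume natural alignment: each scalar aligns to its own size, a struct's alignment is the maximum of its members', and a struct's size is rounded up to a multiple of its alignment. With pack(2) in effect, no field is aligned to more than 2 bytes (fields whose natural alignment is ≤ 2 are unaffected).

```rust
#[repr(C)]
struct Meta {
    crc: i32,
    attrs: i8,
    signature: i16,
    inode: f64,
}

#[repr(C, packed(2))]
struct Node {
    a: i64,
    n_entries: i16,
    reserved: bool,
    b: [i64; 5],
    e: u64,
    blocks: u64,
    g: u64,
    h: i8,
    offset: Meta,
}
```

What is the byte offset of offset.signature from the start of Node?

Meta: @0: crc [4B, align 4] → 4; @4: attrs [1B, align 1] → 5; +1 pad (align 2); @6: signature [2B, align 2] → 8; @8: inode [8B, align 8] → 16; size 16, align 8
@0: a [8B, align 2] → 8
@8: n_entries [2B, align 2] → 10
@10: reserved [1B, align 1] → 11
+1 pad (align 2)
@12: b [40B, align 2] → 52
@52: e [8B, align 2] → 60
@60: blocks [8B, align 2] → 68
@68: g [8B, align 2] → 76
@76: h [1B, align 1] → 77
+1 pad (align 2)
@78: offset [16B, align 2] → 94
within Meta: signature at 6
78 + 6 = 84

84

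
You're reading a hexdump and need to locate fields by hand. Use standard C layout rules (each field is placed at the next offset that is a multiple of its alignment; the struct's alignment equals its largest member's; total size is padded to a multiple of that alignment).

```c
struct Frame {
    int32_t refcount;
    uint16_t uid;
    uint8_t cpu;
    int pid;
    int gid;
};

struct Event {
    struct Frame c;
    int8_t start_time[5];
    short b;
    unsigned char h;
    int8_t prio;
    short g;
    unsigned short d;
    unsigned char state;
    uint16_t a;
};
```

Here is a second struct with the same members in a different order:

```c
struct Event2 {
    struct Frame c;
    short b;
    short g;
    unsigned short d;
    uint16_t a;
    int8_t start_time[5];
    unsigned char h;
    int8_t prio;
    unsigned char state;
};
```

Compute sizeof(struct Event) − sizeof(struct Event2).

4

Frame: @0: refcount [4B, align 4] → 4; @4: uid [2B, align 2] → 6; @6: cpu [1B, align 1] → 7; +1 pad (align 4); @8: pid [4B, align 4] → 12; @12: gid [4B, align 4] → 16; size 16, align 4
@0: c [16B, align 4] → 16
@16: start_time [5B, align 1] → 21
+1 pad (align 2)
@22: b [2B, align 2] → 24
@24: h [1B, align 1] → 25
@25: prio [1B, align 1] → 26
@26: g [2B, align 2] → 28
@28: d [2B, align 2] → 30
@30: state [1B, align 1] → 31
+1 pad (align 2)
@32: a [2B, align 2] → 34
+2 tail pad (align 4)
size 36, align 4
— Event2 —
@0: c [16B, align 4] → 16
@16: b [2B, align 2] → 18
@18: g [2B, align 2] → 20
@20: d [2B, align 2] → 22
@22: a [2B, align 2] → 24
@24: start_time [5B, align 1] → 29
@29: h [1B, align 1] → 30
@30: prio [1B, align 1] → 31
@31: state [1B, align 1] → 32
size 32, align 4
36 − 32 = 4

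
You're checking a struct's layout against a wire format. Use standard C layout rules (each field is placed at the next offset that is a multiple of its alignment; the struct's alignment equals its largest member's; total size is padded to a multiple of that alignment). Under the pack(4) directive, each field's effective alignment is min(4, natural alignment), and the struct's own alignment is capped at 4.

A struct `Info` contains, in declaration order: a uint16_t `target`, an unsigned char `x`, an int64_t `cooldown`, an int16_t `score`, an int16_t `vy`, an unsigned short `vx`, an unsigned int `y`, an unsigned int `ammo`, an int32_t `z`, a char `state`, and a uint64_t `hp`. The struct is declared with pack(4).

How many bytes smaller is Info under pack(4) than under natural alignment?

4

natural layout:
  @0: target [2B, align 2] → 2
  @2: x [1B, align 1] → 3
  +5 pad (align 8)
  @8: cooldown [8B, align 8] → 16
  @16: score [2B, align 2] → 18
  @18: vy [2B, align 2] → 20
  @20: vx [2B, align 2] → 22
  +2 pad (align 4)
  @24: y [4B, align 4] → 28
  @28: ammo [4B, align 4] → 32
  @32: z [4B, align 4] → 36
  @36: state [1B, align 1] → 37
  +3 pad (align 8)
  @40: hp [8B, align 8] → 48
  size 48, align 8
packed(4) layout:
  @0: target [2B, align 2] → 2
  @2: x [1B, align 1] → 3
  +1 pad (align 4)
  @4: cooldown [8B, align 4] → 12
  @12: score [2B, align 2] → 14
  @14: vy [2B, align 2] → 16
  @16: vx [2B, align 2] → 18
  +2 pad (align 4)
  @20: y [4B, align 4] → 24
  @24: ammo [4B, align 4] → 28
  @28: z [4B, align 4] → 32
  @32: state [1B, align 1] → 33
  +3 pad (align 4)
  @36: hp [8B, align 4] → 44
  size 44, align 4
48 − 44 = 4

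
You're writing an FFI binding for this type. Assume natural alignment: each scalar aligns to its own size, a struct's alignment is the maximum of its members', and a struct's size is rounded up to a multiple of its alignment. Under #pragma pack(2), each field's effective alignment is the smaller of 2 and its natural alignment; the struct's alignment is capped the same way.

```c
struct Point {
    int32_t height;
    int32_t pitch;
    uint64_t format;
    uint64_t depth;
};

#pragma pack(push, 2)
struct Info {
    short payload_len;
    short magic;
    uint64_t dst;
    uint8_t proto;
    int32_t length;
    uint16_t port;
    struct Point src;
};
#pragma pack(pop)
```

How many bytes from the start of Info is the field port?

18

Point: height at 0 (size 4, align 4) → ends 4; pitch at 4 (size 4, align 4) → ends 8; format at 8 (size 8, align 8) → ends 16; depth at 16 (size 8, align 8) → ends 24; total 24 bytes, alignment 8
payload_len at 0 (size 2, align 2) → ends 2
magic at 2 (size 2, align 2) → ends 4
dst at 4 (size 8, align 2) → ends 12
proto at 12 (size 1, align 1) → ends 13
pad 1 to align 2 for length
length at 14 (size 4, align 2) → ends 18
port at 18 (size 2, align 2) → ends 20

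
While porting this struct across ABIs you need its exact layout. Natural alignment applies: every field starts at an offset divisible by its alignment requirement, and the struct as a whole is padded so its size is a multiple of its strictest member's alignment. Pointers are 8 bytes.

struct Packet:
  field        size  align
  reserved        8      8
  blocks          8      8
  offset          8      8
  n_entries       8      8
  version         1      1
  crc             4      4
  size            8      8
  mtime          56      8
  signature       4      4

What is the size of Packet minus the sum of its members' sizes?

7

0..8  reserved  (8B, 8-aligned)
8..16  blocks  (8B, 8-aligned)
16..24  offset  (8B, 8-aligned)
24..32  n_entries  (8B, 8-aligned)
32..33  version  (1B, 1-aligned)
33..36  -- padding (3B)
36..40  crc  (4B, 4-aligned)
40..48  size  (8B, 8-aligned)
48..104  mtime  (56B, 8-aligned)
104..108  signature  (4B, 4-aligned)
108..112  -- tail padding (4B)
sizeof = 112, alignof = 8
data bytes 105, size 112 → padding 7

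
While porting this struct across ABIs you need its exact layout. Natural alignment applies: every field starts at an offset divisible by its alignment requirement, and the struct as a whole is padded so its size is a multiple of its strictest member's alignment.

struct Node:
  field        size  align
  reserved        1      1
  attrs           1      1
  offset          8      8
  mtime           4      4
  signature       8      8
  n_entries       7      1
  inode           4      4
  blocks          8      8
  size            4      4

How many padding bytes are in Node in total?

19

reserved at 0 (size 1, align 1) → ends 1
attrs at 1 (size 1, align 1) → ends 2
pad 6 to align 8 for offset
offset at 8 (size 8, align 8) → ends 16
mtime at 16 (size 4, align 4) → ends 20
pad 4 to align 8 for signature
signature at 24 (size 8, align 8) → ends 32
n_entries at 32 (size 7, align 1) → ends 39
pad 1 to align 4 for inode
inode at 40 (size 4, align 4) → ends 44
pad 4 to align 8 for blocks
blocks at 48 (size 8, align 8) → ends 56
size at 56 (size 4, align 4) → ends 60
tail pad 4 to reach multiple of 8
total 64 bytes, alignment 8
data bytes 45, size 64 → padding 19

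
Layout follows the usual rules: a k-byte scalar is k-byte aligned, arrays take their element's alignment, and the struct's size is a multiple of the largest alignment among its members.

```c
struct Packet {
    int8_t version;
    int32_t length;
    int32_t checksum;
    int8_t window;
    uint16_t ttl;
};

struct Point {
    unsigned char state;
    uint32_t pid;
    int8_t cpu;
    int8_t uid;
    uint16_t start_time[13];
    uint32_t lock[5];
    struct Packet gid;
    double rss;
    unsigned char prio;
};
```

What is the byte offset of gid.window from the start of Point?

Packet: 0..1  version  (1B, 1-aligned); 1..4  -- padding (3B); 4..8  length  (4B, 4-aligned); 8..12  checksum  (4B, 4-aligned); 12..13  window  (1B, 1-aligned); 13..14  -- padding (1B); 14..16  ttl  (2B, 2-aligned); sizeof = 16, alignof = 4
0..1  state  (1B, 1-aligned)
1..4  -- padding (3B)
4..8  pid  (4B, 4-aligned)
8..9  cpu  (1B, 1-aligned)
9..10  uid  (1B, 1-aligned)
10..36  start_time  (26B, 2-aligned)
36..56  lock  (20B, 4-aligned)
56..72  gid  (16B, 4-aligned)
within Packet: window at 12
56 + 12 = 68

68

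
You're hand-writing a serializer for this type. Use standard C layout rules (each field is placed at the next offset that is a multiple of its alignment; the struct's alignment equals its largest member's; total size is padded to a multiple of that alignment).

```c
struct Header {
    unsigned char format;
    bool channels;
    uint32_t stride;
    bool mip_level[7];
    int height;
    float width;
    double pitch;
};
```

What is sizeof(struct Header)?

32

format at 0 (size 1, align 1) → ends 1
channels at 1 (size 1, align 1) → ends 2
pad 2 to align 4 for stride
stride at 4 (size 4, align 4) → ends 8
mip_level at 8 (size 7, align 1) → ends 15
pad 1 to align 4 for height
height at 16 (size 4, align 4) → ends 20
width at 20 (size 4, align 4) → ends 24
pitch at 24 (size 8, align 8) → ends 32
total 32 bytes, alignment 8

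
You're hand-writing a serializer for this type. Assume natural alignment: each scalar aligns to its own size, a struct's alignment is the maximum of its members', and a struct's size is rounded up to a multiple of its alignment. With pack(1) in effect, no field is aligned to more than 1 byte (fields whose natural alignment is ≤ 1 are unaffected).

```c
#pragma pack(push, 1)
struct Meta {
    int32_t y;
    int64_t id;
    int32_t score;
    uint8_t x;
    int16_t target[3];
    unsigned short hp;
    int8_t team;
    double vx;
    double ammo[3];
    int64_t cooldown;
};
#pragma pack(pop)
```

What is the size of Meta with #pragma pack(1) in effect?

0..4  y  (4B, 1-aligned)
4..12  id  (8B, 1-aligned)
12..16  score  (4B, 1-aligned)
16..17  x  (1B, 1-aligned)
17..23  target  (6B, 1-aligned)
23..25  hp  (2B, 1-aligned)
25..26  team  (1B, 1-aligned)
26..34  vx  (8B, 1-aligned)
34..58  ammo  (24B, 1-aligned)
58..66  cooldown  (8B, 1-aligned)
sizeof = 66, alignof = 1

66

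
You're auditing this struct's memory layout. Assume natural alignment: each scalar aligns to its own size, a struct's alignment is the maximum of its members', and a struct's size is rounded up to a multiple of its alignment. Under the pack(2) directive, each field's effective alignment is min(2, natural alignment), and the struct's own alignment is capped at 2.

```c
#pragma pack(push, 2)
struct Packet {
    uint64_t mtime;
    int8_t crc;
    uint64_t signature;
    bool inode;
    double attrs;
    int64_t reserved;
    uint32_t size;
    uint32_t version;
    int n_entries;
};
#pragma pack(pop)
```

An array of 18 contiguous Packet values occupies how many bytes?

864

@0: mtime [8B, align 2] → 8
@8: crc [1B, align 1] → 9
+1 pad (align 2)
@10: signature [8B, align 2] → 18
@18: inode [1B, align 1] → 19
+1 pad (align 2)
@20: attrs [8B, align 2] → 28
@28: reserved [8B, align 2] → 36
@36: size [4B, align 2] → 40
@40: version [4B, align 2] → 44
@44: n_entries [4B, align 2] → 48
size 48, align 2
array of 18: 18 × 48 = 864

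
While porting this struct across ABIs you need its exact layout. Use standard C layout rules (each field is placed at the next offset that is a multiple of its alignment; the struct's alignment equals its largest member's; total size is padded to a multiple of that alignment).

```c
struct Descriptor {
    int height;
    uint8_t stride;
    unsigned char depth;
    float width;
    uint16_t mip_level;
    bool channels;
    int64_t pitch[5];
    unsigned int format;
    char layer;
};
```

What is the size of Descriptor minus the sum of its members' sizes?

0..4  height  (4B, 4-aligned)
4..5  stride  (1B, 1-aligned)
5..6  depth  (1B, 1-aligned)
6..8  -- padding (2B)
8..12  width  (4B, 4-aligned)
12..14  mip_level  (2B, 2-aligned)
14..15  channels  (1B, 1-aligned)
15..16  -- padding (1B)
16..56  pitch  (40B, 8-aligned)
56..60  format  (4B, 4-aligned)
60..61  layer  (1B, 1-aligned)
61..64  -- tail padding (3B)
sizeof = 64, alignof = 8
data bytes 58, size 64 → padding 6

6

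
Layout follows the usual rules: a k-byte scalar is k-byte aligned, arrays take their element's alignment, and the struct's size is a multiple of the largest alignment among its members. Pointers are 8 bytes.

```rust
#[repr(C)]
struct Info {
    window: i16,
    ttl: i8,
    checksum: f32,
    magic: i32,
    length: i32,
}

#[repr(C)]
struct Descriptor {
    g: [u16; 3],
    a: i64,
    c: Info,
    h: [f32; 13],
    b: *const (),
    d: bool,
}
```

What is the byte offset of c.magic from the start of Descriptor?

24

Info: @0: window [2B, align 2] → 2; @2: ttl [1B, align 1] → 3; +1 pad (align 4); @4: checksum [4B, align 4] → 8; @8: magic [4B, align 4] → 12; @12: length [4B, align 4] → 16; size 16, align 4
@0: g [6B, align 2] → 6
+2 pad (align 8)
@8: a [8B, align 8] → 16
@16: c [16B, align 4] → 32
within Info: magic at 8
16 + 8 = 24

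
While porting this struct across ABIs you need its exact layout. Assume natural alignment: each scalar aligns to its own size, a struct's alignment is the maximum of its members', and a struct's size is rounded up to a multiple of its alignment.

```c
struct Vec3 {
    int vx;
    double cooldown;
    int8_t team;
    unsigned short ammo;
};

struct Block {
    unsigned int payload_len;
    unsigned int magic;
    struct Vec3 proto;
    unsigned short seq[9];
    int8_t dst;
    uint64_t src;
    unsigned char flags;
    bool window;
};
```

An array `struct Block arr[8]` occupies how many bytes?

576

Vec3: 0..4  vx  (4B, 4-aligned); 4..8  -- padding (4B); 8..16  cooldown  (8B, 8-aligned); 16..17  team  (1B, 1-aligned); 17..18  -- padding (1B); 18..20  ammo  (2B, 2-aligned); 20..24  -- tail padding (4B); sizeof = 24, alignof = 8
0..4  payload_len  (4B, 4-aligned)
4..8  magic  (4B, 4-aligned)
8..32  proto  (24B, 8-aligned)
32..50  seq  (18B, 2-aligned)
50..51  dst  (1B, 1-aligned)
51..56  -- padding (5B)
56..64  src  (8B, 8-aligned)
64..65  flags  (1B, 1-aligned)
65..66  window  (1B, 1-aligned)
66..72  -- tail padding (6B)
sizeof = 72, alignof = 8
array of 8: 8 × 72 = 576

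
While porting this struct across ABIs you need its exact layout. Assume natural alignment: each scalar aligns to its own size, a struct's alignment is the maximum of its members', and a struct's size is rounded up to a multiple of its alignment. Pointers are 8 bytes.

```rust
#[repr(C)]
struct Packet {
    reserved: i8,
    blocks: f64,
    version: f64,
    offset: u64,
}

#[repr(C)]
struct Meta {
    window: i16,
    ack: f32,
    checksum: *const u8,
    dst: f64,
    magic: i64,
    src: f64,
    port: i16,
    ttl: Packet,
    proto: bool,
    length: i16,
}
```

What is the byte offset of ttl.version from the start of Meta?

64

Packet: 0..1  reserved  (1B, 1-aligned); 1..8  -- padding (7B); 8..16  blocks  (8B, 8-aligned); 16..24  version  (8B, 8-aligned); 24..32  offset  (8B, 8-aligned); sizeof = 32, alignof = 8
0..2  window  (2B, 2-aligned)
2..4  -- padding (2B)
4..8  ack  (4B, 4-aligned)
8..16  checksum  (8B, 8-aligned)
16..24  dst  (8B, 8-aligned)
24..32  magic  (8B, 8-aligned)
32..40  src  (8B, 8-aligned)
40..42  port  (2B, 2-aligned)
42..48  -- padding (6B)
48..80  ttl  (32B, 8-aligned)
within Packet: version at 16
48 + 16 = 64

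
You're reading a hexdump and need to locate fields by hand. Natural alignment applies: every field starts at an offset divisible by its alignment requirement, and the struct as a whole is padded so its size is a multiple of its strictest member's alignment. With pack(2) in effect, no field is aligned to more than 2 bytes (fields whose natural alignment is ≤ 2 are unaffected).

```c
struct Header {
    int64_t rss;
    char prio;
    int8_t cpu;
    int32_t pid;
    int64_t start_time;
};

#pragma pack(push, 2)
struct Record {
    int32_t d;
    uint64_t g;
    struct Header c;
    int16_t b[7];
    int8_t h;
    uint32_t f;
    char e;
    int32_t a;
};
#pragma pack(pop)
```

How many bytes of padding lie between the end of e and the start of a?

1

Header: @0: rss [8B, align 8] → 8; @8: prio [1B, align 1] → 9; @9: cpu [1B, align 1] → 10; +2 pad (align 4); @12: pid [4B, align 4] → 16; @16: start_time [8B, align 8] → 24; size 24, align 8
@0: d [4B, align 2] → 4
@4: g [8B, align 2] → 12
@12: c [24B, align 2] → 36
@36: b [14B, align 2] → 50
@50: h [1B, align 1] → 51
+1 pad (align 2)
@52: f [4B, align 2] → 56
@56: e [1B, align 1] → 57
+1 pad (align 2)
@58: a [4B, align 2] → 62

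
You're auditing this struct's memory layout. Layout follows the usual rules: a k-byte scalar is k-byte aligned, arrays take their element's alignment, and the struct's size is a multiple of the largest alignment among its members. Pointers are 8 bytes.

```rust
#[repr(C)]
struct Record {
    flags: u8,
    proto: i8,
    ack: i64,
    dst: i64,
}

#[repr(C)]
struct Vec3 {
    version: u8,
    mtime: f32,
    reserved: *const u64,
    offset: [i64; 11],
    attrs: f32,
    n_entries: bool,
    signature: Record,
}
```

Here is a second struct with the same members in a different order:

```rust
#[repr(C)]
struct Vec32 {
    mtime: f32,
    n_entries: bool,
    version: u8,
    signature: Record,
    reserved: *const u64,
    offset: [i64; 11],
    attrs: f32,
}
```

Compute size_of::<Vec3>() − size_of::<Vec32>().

0

Record: 0..1  flags  (1B, 1-aligned); 1..2  proto  (1B, 1-aligned); 2..8  -- padding (6B); 8..16  ack  (8B, 8-aligned); 16..24  dst  (8B, 8-aligned); sizeof = 24, alignof = 8
0..1  version  (1B, 1-aligned)
1..4  -- padding (3B)
4..8  mtime  (4B, 4-aligned)
8..16  reserved  (8B, 8-aligned)
16..104  offset  (88B, 8-aligned)
104..108  attrs  (4B, 4-aligned)
108..109  n_entries  (1B, 1-aligned)
109..112  -- padding (3B)
112..136  signature  (24B, 8-aligned)
sizeof = 136, alignof = 8
— Vec32 —
0..4  mtime  (4B, 4-aligned)
4..5  n_entries  (1B, 1-aligned)
5..6  version  (1B, 1-aligned)
6..8  -- padding (2B)
8..32  signature  (24B, 8-aligned)
32..40  reserved  (8B, 8-aligned)
40..128  offset  (88B, 8-aligned)
128..132  attrs  (4B, 4-aligned)
132..136  -- tail padding (4B)
sizeof = 136, alignof = 8
136 − 136 = 0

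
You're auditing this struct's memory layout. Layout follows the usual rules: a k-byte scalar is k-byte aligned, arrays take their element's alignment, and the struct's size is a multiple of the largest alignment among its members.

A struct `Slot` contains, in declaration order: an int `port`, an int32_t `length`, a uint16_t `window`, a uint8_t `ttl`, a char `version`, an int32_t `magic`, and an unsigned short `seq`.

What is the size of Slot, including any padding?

port at 0 (size 4, align 4) → ends 4
length at 4 (size 4, align 4) → ends 8
window at 8 (size 2, align 2) → ends 10
ttl at 10 (size 1, align 1) → ends 11
version at 11 (size 1, align 1) → ends 12
magic at 12 (size 4, align 4) → ends 16
seq at 16 (size 2, align 2) → ends 18
tail pad 2 to reach multiple of 4
total 20 bytes, alignment 4

20 bytes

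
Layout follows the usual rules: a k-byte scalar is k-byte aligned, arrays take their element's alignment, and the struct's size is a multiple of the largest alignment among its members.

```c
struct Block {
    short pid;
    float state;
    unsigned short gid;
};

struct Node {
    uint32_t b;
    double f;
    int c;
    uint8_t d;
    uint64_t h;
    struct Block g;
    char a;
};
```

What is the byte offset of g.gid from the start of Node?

40

Block: pid at 0 (size 2, align 2) → ends 2; pad 2 to align 4 for state; state at 4 (size 4, align 4) → ends 8; gid at 8 (size 2, align 2) → ends 10; tail pad 2 to reach multiple of 4; total 12 bytes, alignment 4
b at 0 (size 4, align 4) → ends 4
pad 4 to align 8 for f
f at 8 (size 8, align 8) → ends 16
c at 16 (size 4, align 4) → ends 20
d at 20 (size 1, align 1) → ends 21
pad 3 to align 8 for h
h at 24 (size 8, align 8) → ends 32
g at 32 (size 12, align 4) → ends 44
within Block: gid at 8
32 + 8 = 40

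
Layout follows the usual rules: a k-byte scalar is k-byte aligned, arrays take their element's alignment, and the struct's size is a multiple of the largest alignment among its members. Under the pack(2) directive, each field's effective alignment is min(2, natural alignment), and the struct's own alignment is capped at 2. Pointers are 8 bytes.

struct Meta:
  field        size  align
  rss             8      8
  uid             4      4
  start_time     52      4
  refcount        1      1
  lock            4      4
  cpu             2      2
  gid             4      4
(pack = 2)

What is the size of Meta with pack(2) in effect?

0..8  rss  (8B, 2-aligned)
8..12  uid  (4B, 2-aligned)
12..64  start_time  (52B, 2-aligned)
64..65  refcount  (1B, 1-aligned)
65..66  -- padding (1B)
66..70  lock  (4B, 2-aligned)
70..72  cpu  (2B, 2-aligned)
72..76  gid  (4B, 2-aligned)
sizeof = 76, alignof = 2

76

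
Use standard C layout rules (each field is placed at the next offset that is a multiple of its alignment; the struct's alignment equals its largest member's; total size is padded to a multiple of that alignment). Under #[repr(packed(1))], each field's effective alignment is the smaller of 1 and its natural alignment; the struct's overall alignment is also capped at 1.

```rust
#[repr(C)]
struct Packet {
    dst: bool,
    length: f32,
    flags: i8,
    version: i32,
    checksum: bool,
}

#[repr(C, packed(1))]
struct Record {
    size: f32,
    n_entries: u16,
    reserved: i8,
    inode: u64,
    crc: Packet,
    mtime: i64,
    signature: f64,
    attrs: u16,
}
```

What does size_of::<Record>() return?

Packet: dst at 0 (size 1, align 1) → ends 1; pad 3 to align 4 for length; length at 4 (size 4, align 4) → ends 8; flags at 8 (size 1, align 1) → ends 9; pad 3 to align 4 for version; version at 12 (size 4, align 4) → ends 16; checksum at 16 (size 1, align 1) → ends 17; tail pad 3 to reach multiple of 4; total 20 bytes, alignment 4
size at 0 (size 4, align 1) → ends 4
n_entries at 4 (size 2, align 1) → ends 6
reserved at 6 (size 1, align 1) → ends 7
inode at 7 (size 8, align 1) → ends 15
crc at 15 (size 20, align 1) → ends 35
mtime at 35 (size 8, align 1) → ends 43
signature at 43 (size 8, align 1) → ends 51
attrs at 51 (size 2, align 1) → ends 53
total 53 bytes, alignment 1

53 bytes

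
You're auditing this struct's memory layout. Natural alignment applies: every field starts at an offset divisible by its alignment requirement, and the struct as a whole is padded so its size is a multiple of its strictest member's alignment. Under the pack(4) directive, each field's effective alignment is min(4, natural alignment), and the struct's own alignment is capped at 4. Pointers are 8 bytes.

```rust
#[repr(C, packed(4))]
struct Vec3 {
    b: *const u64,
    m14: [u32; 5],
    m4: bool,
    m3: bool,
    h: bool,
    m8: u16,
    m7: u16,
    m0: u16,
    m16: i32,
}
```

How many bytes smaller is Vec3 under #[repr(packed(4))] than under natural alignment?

4

natural layout:
  0..8  b  (8B, 8-aligned)
  8..28  m14  (20B, 4-aligned)
  28..29  m4  (1B, 1-aligned)
  29..30  m3  (1B, 1-aligned)
  30..31  h  (1B, 1-aligned)
  31..32  -- padding (1B)
  32..34  m8  (2B, 2-aligned)
  34..36  m7  (2B, 2-aligned)
  36..38  m0  (2B, 2-aligned)
  38..40  -- padding (2B)
  40..44  m16  (4B, 4-aligned)
  44..48  -- tail padding (4B)
  sizeof = 48, alignof = 8
packed(4) layout:
  0..8  b  (8B, 4-aligned)
  8..28  m14  (20B, 4-aligned)
  28..29  m4  (1B, 1-aligned)
  29..30  m3  (1B, 1-aligned)
  30..31  h  (1B, 1-aligned)
  31..32  -- padding (1B)
  32..34  m8  (2B, 2-aligned)
  34..36  m7  (2B, 2-aligned)
  36..38  m0  (2B, 2-aligned)
  38..40  -- padding (2B)
  40..44  m16  (4B, 4-aligned)
  sizeof = 44, alignof = 4
48 − 44 = 4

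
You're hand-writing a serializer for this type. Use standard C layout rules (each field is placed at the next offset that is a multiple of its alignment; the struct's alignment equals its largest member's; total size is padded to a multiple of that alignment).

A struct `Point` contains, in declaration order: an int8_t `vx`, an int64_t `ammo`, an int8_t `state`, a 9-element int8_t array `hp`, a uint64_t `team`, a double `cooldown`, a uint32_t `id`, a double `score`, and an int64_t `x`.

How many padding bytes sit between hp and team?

vx at 0 (size 1, align 1) → ends 1
pad 7 to align 8 for ammo
ammo at 8 (size 8, align 8) → ends 16
state at 16 (size 1, align 1) → ends 17
hp at 17 (size 9, align 1) → ends 26
pad 6 to align 8 for team
team at 32 (size 8, align 8) → ends 40

6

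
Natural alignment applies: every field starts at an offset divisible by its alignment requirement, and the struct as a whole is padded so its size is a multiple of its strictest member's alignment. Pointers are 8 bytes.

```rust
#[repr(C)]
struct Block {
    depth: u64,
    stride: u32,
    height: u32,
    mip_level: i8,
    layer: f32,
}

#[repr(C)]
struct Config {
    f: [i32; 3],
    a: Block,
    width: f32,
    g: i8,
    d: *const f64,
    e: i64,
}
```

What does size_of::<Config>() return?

64 bytes

Block: @0: depth [8B, align 8] → 8; @8: stride [4B, align 4] → 12; @12: height [4B, align 4] → 16; @16: mip_level [1B, align 1] → 17; +3 pad (align 4); @20: layer [4B, align 4] → 24; size 24, align 8
@0: f [12B, align 4] → 12
+4 pad (align 8)
@16: a [24B, align 8] → 40
@40: width [4B, align 4] → 44
@44: g [1B, align 1] → 45
+3 pad (align 8)
@48: d [8B, align 8] → 56
@56: e [8B, align 8] → 64
size 64, align 8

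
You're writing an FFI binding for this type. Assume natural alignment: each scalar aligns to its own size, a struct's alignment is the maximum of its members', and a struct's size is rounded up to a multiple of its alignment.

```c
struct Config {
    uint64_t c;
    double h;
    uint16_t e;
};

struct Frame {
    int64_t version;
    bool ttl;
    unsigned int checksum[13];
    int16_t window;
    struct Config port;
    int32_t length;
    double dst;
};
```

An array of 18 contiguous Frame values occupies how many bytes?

2016

Config: @0: c [8B, align 8] → 8; @8: h [8B, align 8] → 16; @16: e [2B, align 2] → 18; +6 tail pad (align 8); size 24, align 8
@0: version [8B, align 8] → 8
@8: ttl [1B, align 1] → 9
+3 pad (align 4)
@12: checksum [52B, align 4] → 64
@64: window [2B, align 2] → 66
+6 pad (align 8)
@72: port [24B, align 8] → 96
@96: length [4B, align 4] → 100
+4 pad (align 8)
@104: dst [8B, align 8] → 112
size 112, align 8
array of 18: 18 × 112 = 2016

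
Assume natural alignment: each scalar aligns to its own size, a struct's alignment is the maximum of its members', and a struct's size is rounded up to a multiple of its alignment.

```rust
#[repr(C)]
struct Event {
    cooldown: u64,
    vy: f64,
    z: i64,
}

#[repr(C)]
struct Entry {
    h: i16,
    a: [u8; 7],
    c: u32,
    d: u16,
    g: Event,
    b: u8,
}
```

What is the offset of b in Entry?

Event: cooldown at 0 (size 8, align 8) → ends 8; vy at 8 (size 8, align 8) → ends 16; z at 16 (size 8, align 8) → ends 24; total 24 bytes, alignment 8
h at 0 (size 2, align 2) → ends 2
a at 2 (size 7, align 1) → ends 9
pad 3 to align 4 for c
c at 12 (size 4, align 4) → ends 16
d at 16 (size 2, align 2) → ends 18
pad 6 to align 8 for g
g at 24 (size 24, align 8) → ends 48
b at 48 (size 1, align 1) → ends 49

48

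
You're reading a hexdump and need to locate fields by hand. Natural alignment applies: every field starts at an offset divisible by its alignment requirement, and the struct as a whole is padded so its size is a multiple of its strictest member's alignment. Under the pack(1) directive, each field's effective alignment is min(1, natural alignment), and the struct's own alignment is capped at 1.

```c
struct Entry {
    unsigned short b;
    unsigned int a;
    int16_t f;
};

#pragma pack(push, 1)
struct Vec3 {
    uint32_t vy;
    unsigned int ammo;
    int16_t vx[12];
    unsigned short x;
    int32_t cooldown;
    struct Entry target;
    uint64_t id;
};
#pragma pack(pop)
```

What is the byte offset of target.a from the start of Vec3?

Entry: b at 0 (size 2, align 2) → ends 2; pad 2 to align 4 for a; a at 4 (size 4, align 4) → ends 8; f at 8 (size 2, align 2) → ends 10; tail pad 2 to reach multiple of 4; total 12 bytes, alignment 4
vy at 0 (size 4, align 1) → ends 4
ammo at 4 (size 4, align 1) → ends 8
vx at 8 (size 24, align 1) → ends 32
x at 32 (size 2, align 1) → ends 34
cooldown at 34 (size 4, align 1) → ends 38
target at 38 (size 12, align 1) → ends 50
within Entry: a at 4
38 + 4 = 42

42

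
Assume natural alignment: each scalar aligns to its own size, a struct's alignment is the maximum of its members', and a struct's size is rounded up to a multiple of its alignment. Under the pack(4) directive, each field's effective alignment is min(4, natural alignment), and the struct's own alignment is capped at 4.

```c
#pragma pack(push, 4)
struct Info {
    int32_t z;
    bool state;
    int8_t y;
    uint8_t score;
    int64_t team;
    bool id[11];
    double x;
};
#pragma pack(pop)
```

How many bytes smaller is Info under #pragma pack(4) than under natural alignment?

natural layout:
  z at 0 (size 4, align 4) → ends 4
  state at 4 (size 1, align 1) → ends 5
  y at 5 (size 1, align 1) → ends 6
  score at 6 (size 1, align 1) → ends 7
  pad 1 to align 8 for team
  team at 8 (size 8, align 8) → ends 16
  id at 16 (size 11, align 1) → ends 27
  pad 5 to align 8 for x
  x at 32 (size 8, align 8) → ends 40
  total 40 bytes, alignment 8
packed(4) layout:
  z at 0 (size 4, align 4) → ends 4
  state at 4 (size 1, align 1) → ends 5
  y at 5 (size 1, align 1) → ends 6
  score at 6 (size 1, align 1) → ends 7
  pad 1 to align 4 for team
  team at 8 (size 8, align 4) → ends 16
  id at 16 (size 11, align 1) → ends 27
  pad 1 to align 4 for x
  x at 28 (size 8, align 4) → ends 36
  total 36 bytes, alignment 4
40 − 36 = 4

4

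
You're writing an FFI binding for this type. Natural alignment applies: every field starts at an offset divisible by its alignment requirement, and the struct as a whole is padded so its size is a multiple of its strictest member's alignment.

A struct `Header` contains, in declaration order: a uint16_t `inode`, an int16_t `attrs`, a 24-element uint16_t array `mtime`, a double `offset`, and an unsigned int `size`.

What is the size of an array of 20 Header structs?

1440

0..2  inode  (2B, 2-aligned)
2..4  attrs  (2B, 2-aligned)
4..52  mtime  (48B, 2-aligned)
52..56  -- padding (4B)
56..64  offset  (8B, 8-aligned)
64..68  size  (4B, 4-aligned)
68..72  -- tail padding (4B)
sizeof = 72, alignof = 8
array of 20: 20 × 72 = 1440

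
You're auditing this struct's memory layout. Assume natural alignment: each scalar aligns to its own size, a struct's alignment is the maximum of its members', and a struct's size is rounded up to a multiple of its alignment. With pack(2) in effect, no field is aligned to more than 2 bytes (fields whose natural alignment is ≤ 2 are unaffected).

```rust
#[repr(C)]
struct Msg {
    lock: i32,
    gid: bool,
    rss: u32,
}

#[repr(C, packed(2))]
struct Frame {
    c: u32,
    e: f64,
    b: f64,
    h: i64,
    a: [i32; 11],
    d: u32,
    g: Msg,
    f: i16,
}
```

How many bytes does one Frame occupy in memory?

90

Msg: 0..4  lock  (4B, 4-aligned); 4..5  gid  (1B, 1-aligned); 5..8  -- padding (3B); 8..12  rss  (4B, 4-aligned); sizeof = 12, alignof = 4
0..4  c  (4B, 2-aligned)
4..12  e  (8B, 2-aligned)
12..20  b  (8B, 2-aligned)
20..28  h  (8B, 2-aligned)
28..72  a  (44B, 2-aligned)
72..76  d  (4B, 2-aligned)
76..88  g  (12B, 2-aligned)
88..90  f  (2B, 2-aligned)
sizeof = 90, alignof = 2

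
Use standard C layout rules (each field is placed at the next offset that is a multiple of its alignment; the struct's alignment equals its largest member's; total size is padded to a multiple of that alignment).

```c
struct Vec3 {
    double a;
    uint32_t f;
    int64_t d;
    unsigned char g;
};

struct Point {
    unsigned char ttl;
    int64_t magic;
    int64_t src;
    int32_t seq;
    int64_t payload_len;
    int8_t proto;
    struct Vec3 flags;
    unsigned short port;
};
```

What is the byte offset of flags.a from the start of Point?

48

Vec3: @0: a [8B, align 8] → 8; @8: f [4B, align 4] → 12; +4 pad (align 8); @16: d [8B, align 8] → 24; @24: g [1B, align 1] → 25; +7 tail pad (align 8); size 32, align 8
@0: ttl [1B, align 1] → 1
+7 pad (align 8)
@8: magic [8B, align 8] → 16
@16: src [8B, align 8] → 24
@24: seq [4B, align 4] → 28
+4 pad (align 8)
@32: payload_len [8B, align 8] → 40
@40: proto [1B, align 1] → 41
+7 pad (align 8)
@48: flags [32B, align 8] → 80
within Vec3: a at 0
48 + 0 = 48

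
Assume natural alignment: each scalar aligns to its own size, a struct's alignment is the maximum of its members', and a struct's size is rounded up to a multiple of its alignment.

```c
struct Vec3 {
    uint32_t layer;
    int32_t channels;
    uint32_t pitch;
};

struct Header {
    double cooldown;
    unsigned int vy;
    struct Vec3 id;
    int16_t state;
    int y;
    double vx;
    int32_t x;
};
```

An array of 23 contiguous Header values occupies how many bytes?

1104

Vec3: @0: layer [4B, align 4] → 4; @4: channels [4B, align 4] → 8; @8: pitch [4B, align 4] → 12; size 12, align 4
@0: cooldown [8B, align 8] → 8
@8: vy [4B, align 4] → 12
@12: id [12B, align 4] → 24
@24: state [2B, align 2] → 26
+2 pad (align 4)
@28: y [4B, align 4] → 32
@32: vx [8B, align 8] → 40
@40: x [4B, align 4] → 44
+4 tail pad (align 8)
size 48, align 8
array of 23: 23 × 48 = 1104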